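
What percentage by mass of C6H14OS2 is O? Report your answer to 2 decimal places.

Molar mass = 6(12.01) + 14(1.008) + 1(16.00) + 2(32.07) = 166.312 g/mol
Mass of O per mole = 1 × 16.00 = 16.000 g
% O = 16.000 / 166.312 × 100 = 9.62%

9.62%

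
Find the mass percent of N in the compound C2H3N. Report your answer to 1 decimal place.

34.1%

Molar mass = 2(12.01) + 3(1.008) + 1(14.01) = 41.054 g/mol
Mass of N per mole = 1 × 14.01 = 14.010 g
% N = 14.010 / 41.054 × 100 = 34.1%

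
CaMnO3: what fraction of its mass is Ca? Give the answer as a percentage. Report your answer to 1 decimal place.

Molar mass = 1(40.08) + 1(54.94) + 3(16.00) = 143.020 g/mol
Mass of Ca per mole = 1 × 40.08 = 40.080 g
% Ca = 40.080 / 143.020 × 100 = 28.0%

28.0%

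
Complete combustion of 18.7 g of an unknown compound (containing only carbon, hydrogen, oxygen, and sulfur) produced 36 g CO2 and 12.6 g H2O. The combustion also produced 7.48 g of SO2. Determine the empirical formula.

C7H12O2S

mol C = 36 / 44.01 = 0.8180; mass C = 0.8180 × 12.01 = 9.824 g
mol H = 2 × (12.6 / 18.02) = 1.398; mass H = 1.398 × 1.008 = 1.410 g
mol S = 7.48 / 64.07 = 0.1167; mass S = 3.744 g
mass O = 18.7 − (14.98) = 3.722 g → mol O = 0.2326
Divide by the smallest (0.1167 mol S): C 7.007, H 11.978, O 1.993, S 1.000
→ C7H12O2S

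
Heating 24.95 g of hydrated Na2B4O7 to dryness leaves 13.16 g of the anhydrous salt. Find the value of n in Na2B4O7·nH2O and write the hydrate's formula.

Na2B4O7·10H2O

Mass of water lost = 24.95 − 13.16 = 11.79 g → 11.79 / 18.02 = 0.6543 mol H2O
Molar mass of Na2B4O7 = 201.22 g/mol → mol Na2B4O7 = 13.16 / 201.22 = 0.0654
n = 0.6543 / 0.0654 = 10.00 ≈ 10 → Na2B4O7·10H2O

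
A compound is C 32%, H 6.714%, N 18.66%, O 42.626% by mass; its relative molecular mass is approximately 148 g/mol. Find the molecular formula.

C4H10N2O4

Assume 100 g: 32 g C, 6.714 g H, 18.66 g N, 42.626 g O.
n(C) = 32/12.01 = 2.664, n(H) = 6.714/1.008 = 6.661, n(N) = 18.66/14.01 = 1.332, n(O) = 42.626/16.00 = 2.664
Divide by the smallest (1.332 mol N): C 2.000, H 5.001, N 1.000, O 2.000
Ratio ≈ 2:5:1:2, so the empirical formula is C2H5NO2
Empirical-formula mass = 75.07 g/mol
n = 148 / 75.07 = 1.97 ≈ 2
Molecular formula = (C2H5NO2)×2 = C4H10N2O4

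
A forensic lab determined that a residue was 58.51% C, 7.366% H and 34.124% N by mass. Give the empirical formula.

C2H3N

Assume 100 g: 58.51 g C, 7.366 g H, 34.124 g N.
n(C) = 58.51/12.01 = 4.872, n(H) = 7.366/1.008 = 7.308, n(N) = 34.124/14.01 = 2.436
Smallest is N at 2.436 mol; normalising gives C 2.000, H 3.000, N 1.000
Ratio ≈ 2:3:1, so the empirical formula is C2H3N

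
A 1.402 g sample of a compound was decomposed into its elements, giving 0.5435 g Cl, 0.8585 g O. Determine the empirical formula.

n(Cl) = 0.5435/35.45 = 0.01533, n(O) = 0.8585/16.00 = 0.05366
Divide by the smallest (0.01533 mol Cl): Cl 1.000, O 3.500
Multiply by 2: Cl 2.00, O 7.00 → Cl2O7

Cl2O7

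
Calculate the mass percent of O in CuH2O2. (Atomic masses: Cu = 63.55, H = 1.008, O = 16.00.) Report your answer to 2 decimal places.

32.80%

Molar mass = 1(63.55) + 2(1.008) + 2(16.00) = 97.566 g/mol
Mass of O per mole = 2 × 16.00 = 32.000 g
% O = 32.000 / 97.566 × 100 = 32.80%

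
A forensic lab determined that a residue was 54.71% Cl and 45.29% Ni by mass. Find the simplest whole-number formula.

Assume 100 g: 54.71 g Cl, 45.29 g Ni.
Moles — Cl: 54.71 / 35.45 = 1.543 mol; Ni: 45.29 / 58.69 = 0.7717 mol
Ratios (÷ 0.7717): Cl 2.000, Ni 1.000
≈ 2:1 → Cl2Ni

Cl2Ni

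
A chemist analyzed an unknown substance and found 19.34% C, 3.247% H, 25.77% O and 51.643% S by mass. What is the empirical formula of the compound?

CH2OS

Assume 100 g: 19.34 g C, 3.247 g H, 25.77 g O, 51.643 g S.
n(C) = 19.34/12.01 = 1.61, n(H) = 3.247/1.008 = 3.221, n(O) = 25.77/16.00 = 1.611, n(S) = 51.643/32.07 = 1.61
Divide by the smallest (1.61 mol S): C 1.000, H 2.000, O 1.000, S 1.000
Ratio ≈ 1:2:1:1, so the empirical formula is CH2OS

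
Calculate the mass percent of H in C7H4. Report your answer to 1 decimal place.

Molar mass = 7(12.01) + 4(1.008) = 88.102 g/mol
Mass of H per mole = 4 × 1.008 = 4.032 g
% H = 4.032 / 88.102 × 100 = 4.6%

4.6%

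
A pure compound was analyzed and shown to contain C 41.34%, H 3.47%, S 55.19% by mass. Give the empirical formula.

Assume 100 g: 41.34 g C, 3.47 g H, 55.19 g S.
n(C) = 41.34/12.01 = 3.442, n(H) = 3.47/1.008 = 3.442, n(S) = 55.19/32.07 = 1.721
Ratios (÷ 1.721): C 2.000, H 2.000, S 1.000
→ C2H2S

C2H2S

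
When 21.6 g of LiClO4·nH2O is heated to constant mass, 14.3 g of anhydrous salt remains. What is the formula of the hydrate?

Mass of water lost = 21.6 − 14.3 = 7.3 g → 7.3 / 18.02 = 0.4051 mol H2O
Molar mass of LiClO4 = 106.39 g/mol → mol LiClO4 = 14.3 / 106.39 = 0.1344
n = 0.4051 / 0.1344 = 3.01 ≈ 3 → LiClO4·3H2O

LiClO4·3H2O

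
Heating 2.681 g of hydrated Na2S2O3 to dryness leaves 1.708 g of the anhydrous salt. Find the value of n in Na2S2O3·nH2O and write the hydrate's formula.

Mass of water lost = 2.681 − 1.708 = 0.973 g → 0.973 / 18.02 = 0.054 mol H2O
Molar mass of Na2S2O3 = 158.12 g/mol → mol Na2S2O3 = 1.708 / 158.12 = 0.0108
n = 0.054 / 0.0108 = 5.00 ≈ 5 → Na2S2O3·5H2O

Na2S2O3·5H2O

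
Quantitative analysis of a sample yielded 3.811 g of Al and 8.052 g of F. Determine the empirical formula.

AlF3

Al: 3.811 g ÷ 26.98 g/mol = 0.1413 mol
F: 8.052 g ÷ 19.00 g/mol = 0.4238 mol
Ratios (÷ 0.1413): Al 1.000, F 3.000
Ratio ≈ 1:3, so the empirical formula is AlF3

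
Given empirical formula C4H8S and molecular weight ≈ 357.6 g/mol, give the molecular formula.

C16H32S4

Empirical-formula mass = 88.17 g/mol
n = 357.6 / 88.17 = 4.06 ≈ 4
Molecular formula = (C4H8S)4 = C16H32S4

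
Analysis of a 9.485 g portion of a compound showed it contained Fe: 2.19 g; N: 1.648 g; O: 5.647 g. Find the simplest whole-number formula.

FeN3O9

Moles — Fe: 2.19 / 55.85 = 0.03921 mol; N: 1.648 / 14.01 = 0.1176 mol; O: 5.647 / 16.00 = 0.3529 mol
Divide by the smallest (0.03921 mol Fe): Fe 1.000, N 3.000, O 9.001
Ratio ≈ 1:3:9, so the empirical formula is FeN3O9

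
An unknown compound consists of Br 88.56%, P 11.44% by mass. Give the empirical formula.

Br3P

Assume 100 g: 88.56 g Br, 11.44 g P.
n(Br) = 88.56/79.90 = 1.108, n(P) = 11.44/30.97 = 0.3694
Smallest is P at 0.3694 mol; normalising gives Br 3.001, P 1.000
≈ 3:1 → Br3P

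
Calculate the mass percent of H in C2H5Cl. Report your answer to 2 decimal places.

Molar mass = 2(12.01) + 5(1.008) + 1(35.45) = 64.510 g/mol
Mass of H per mole = 5 × 1.008 = 5.040 g
% H = 5.040 / 64.510 × 100 = 7.81%

7.81%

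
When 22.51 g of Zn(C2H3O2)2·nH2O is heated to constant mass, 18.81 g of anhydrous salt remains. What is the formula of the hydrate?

Zn(C2H3O2)2·2H2O

Mass of water lost = 22.51 − 18.81 = 3.7 g → 3.7 / 18.02 = 0.2053 mol H2O
Molar mass of Zn(C2H3O2)2 = 183.47 g/mol → mol Zn(C2H3O2)2 = 18.81 / 183.47 = 0.1025
n = 0.2053 / 0.1025 = 2.00 ≈ 2 → Zn(C2H3O2)2·2H2O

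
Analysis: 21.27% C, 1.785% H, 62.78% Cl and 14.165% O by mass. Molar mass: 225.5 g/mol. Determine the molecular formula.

Assume 100 g: 21.27 g C, 1.785 g H, 62.78 g Cl, 14.165 g O.
Moles — C: 21.27 / 12.01 = 1.771 mol; H: 1.785 / 1.008 = 1.771 mol; Cl: 62.78 / 35.45 = 1.771 mol; O: 14.165 / 16.00 = 0.8853 mol
Ratios (÷ 0.8853): C 2.000, H 2.000, Cl 2.000, O 1.000
≈ 2:2:2:1 → C2H2Cl2O
Empirical-formula mass = 112.94 g/mol
n = 225.5 / 112.94 = 2.00 ≈ 2
Molecular formula = (C2H2Cl2O)×2 = C4H4Cl4O2

C4H4Cl4O2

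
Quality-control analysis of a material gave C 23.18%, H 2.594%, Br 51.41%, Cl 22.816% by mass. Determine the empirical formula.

C3H4BrCl

Assume 100 g: 23.18 g C, 2.594 g H, 51.41 g Br, 22.816 g Cl.
Moles — C: 23.18 / 12.01 = 1.93 mol; H: 2.594 / 1.008 = 2.573 mol; Br: 51.41 / 79.90 = 0.6434 mol; Cl: 22.816 / 35.45 = 0.6436 mol
Divide by the smallest (0.6434 mol Br): C 3.000, H 4.000, Br 1.000, Cl 1.000
Ratio ≈ 3:4:1:1, so the empirical formula is C3H4BrCl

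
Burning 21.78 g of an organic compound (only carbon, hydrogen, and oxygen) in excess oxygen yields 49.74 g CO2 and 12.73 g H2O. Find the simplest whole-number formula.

C8H10O3

mol C = 49.74 / 44.01 = 1.130; mass C = 1.130 × 12.01 = 13.57 g
mol H = 2 × (12.73 / 18.02) = 1.413; mass H = 1.413 × 1.008 = 1.424 g
mass O = 21.78 − (15.00) = 6.782 g → mol O = 0.4239
Smallest is O at 0.4239 mol; normalising gives C 2.666, H 3.333, O 1.000
Scaling by 3: C 8.00, H 10.00, O 3.00 → C8H10O3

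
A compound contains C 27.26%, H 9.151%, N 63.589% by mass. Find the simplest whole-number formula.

Assume 100 g: 27.26 g C, 9.151 g H, 63.589 g N.
C: 27.26 g ÷ 12.01 g/mol = 2.27 mol
H: 9.151 g ÷ 1.008 g/mol = 9.078 mol
N: 63.589 g ÷ 14.01 g/mol = 4.539 mol
Ratios (÷ 2.27): C 1.000, H 4.000, N 2.000
≈ 1:4:2 → CH4N2

CH4N2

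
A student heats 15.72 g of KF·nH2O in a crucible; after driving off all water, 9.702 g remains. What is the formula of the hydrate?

Mass of water lost = 15.72 − 9.702 = 6.018 g → 6.018 / 18.02 = 0.334 mol H2O
Molar mass of KF = 58.10 g/mol → mol KF = 9.702 / 58.10 = 0.167
n = 0.334 / 0.167 = 2.00 ≈ 2 → KF·2H2O

KF·2H2O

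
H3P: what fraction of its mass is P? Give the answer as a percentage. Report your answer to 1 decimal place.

Molar mass = 3(1.008) + 1(30.97) = 33.994 g/mol
Mass of P per mole = 1 × 30.97 = 30.970 g
% P = 30.970 / 33.994 × 100 = 91.1%

91.1%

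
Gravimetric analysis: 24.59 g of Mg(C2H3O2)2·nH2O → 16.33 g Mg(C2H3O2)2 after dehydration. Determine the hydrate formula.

Mg(C2H3O2)2·4H2O

Mass of water lost = 24.59 − 16.33 = 8.26 g → 8.26 / 18.02 = 0.4584 mol H2O
Molar mass of Mg(C2H3O2)2 = 142.40 g/mol → mol Mg(C2H3O2)2 = 16.33 / 142.40 = 0.1147
n = 0.4584 / 0.1147 = 4.00 ≈ 4 → Mg(C2H3O2)2·4H2O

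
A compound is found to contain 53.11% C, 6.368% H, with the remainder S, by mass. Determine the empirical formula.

C7H10S2

Assume 100 g: 53.11 g C, 6.368 g H, 40.522 g S.
C: 53.11 g ÷ 12.01 g/mol = 4.422 mol
H: 6.368 g ÷ 1.008 g/mol = 6.317 mol
S: 40.522 g ÷ 32.07 g/mol = 1.264 mol
Ratios (÷ 1.264): C 3.500, H 5.000, S 1.000
Scaling by 2: C 7.00, H 10.00, S 2.00 → C7H10S2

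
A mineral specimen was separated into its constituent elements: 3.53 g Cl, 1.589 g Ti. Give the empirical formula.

n(Cl) = 3.53/35.45 = 0.09958, n(Ti) = 1.589/47.87 = 0.03319
Ratios (÷ 0.03319): Cl 3.000, Ti 1.000
Ratio ≈ 3:1, so the empirical formula is Cl3Ti

Cl3Ti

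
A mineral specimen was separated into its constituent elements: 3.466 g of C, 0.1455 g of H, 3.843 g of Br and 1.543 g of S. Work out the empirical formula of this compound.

n(C) = 3.466/12.01 = 0.2886, n(H) = 0.1455/1.008 = 0.1443, n(Br) = 3.843/79.90 = 0.0481, n(S) = 1.543/32.07 = 0.04811
Divide by the smallest (0.0481 mol Br): C 6.000, H 3.001, Br 1.000, S 1.000
→ C6H3BrS

C6H3BrS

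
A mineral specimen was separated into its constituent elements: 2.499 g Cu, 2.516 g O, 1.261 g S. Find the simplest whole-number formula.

Cu: 2.499 g ÷ 63.55 g/mol = 0.03932 mol
O: 2.516 g ÷ 16.00 g/mol = 0.1573 mol
S: 1.261 g ÷ 32.07 g/mol = 0.03932 mol
Ratios (÷ 0.03932): Cu 1.000, O 3.999, S 1.000
Ratio ≈ 1:4:1, so the empirical formula is CuO4S

CuO4S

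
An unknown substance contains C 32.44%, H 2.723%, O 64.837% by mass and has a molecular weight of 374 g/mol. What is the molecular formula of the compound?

Assume 100 g: 32.44 g C, 2.723 g H, 64.837 g O.
Moles — C: 32.44 / 12.01 = 2.701 mol; H: 2.723 / 1.008 = 2.701 mol; O: 64.837 / 16.00 = 4.052 mol
Smallest is C at 2.701 mol; normalising gives C 1.000, H 1.000, O 1.500
Multiply by 2: C 2.00, H 2.00, O 3.00 → C2H2O3
Empirical-formula mass = 74.04 g/mol
n = 374 / 74.04 = 5.05 ≈ 5
Molecular formula = (C2H2O3)×5 = C10H10O15

C10H10O15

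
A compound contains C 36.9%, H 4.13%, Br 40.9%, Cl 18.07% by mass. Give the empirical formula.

Assume 100 g: 36.9 g C, 4.13 g H, 40.9 g Br, 18.07 g Cl.
Moles — C: 36.9 / 12.01 = 3.072 mol; H: 4.13 / 1.008 = 4.097 mol; Br: 40.9 / 79.90 = 0.5119 mol; Cl: 18.07 / 35.45 = 0.5097 mol
Ratios (÷ 0.5097): C 6.028, H 8.038, Br 1.004, Cl 1.000
→ C6H8BrCl

C6H8BrCl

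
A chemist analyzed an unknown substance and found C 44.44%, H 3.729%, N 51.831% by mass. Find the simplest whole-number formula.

Assume 100 g: 44.44 g C, 3.729 g H, 51.831 g N.
Moles — C: 44.44 / 12.01 = 3.7 mol; H: 3.729 / 1.008 = 3.699 mol; N: 51.831 / 14.01 = 3.7 mol
Ratios (÷ 3.699): C 1.000, H 1.000, N 1.000
≈ 1:1:1 → CHN

CHN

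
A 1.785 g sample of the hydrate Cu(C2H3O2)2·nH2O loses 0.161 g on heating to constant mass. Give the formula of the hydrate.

Mass of anhydrous Cu(C2H3O2)2 = 1.785 − 0.161 = 1.624 g
mol H2O = 0.161 / 18.02 = 0.008935
Molar mass of Cu(C2H3O2)2 = 181.64 g/mol → mol Cu(C2H3O2)2 = 1.624 / 181.64 = 0.008941
n = 0.008935 / 0.008941 = 1.00 ≈ 1 → Cu(C2H3O2)2·H2O

Cu(C2H3O2)2·H2O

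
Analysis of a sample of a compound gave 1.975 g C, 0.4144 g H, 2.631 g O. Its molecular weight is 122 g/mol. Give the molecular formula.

C: 1.975 g ÷ 12.01 g/mol = 0.1644 mol
H: 0.4144 g ÷ 1.008 g/mol = 0.4111 mol
O: 2.631 g ÷ 16.00 g/mol = 0.1644 mol
Smallest is O at 0.1644 mol; normalising gives C 1.000, H 2.500, O 1.000
Multiply by 2: C 2.00, H 5.00, O 2.00 → C2H5O2
Empirical-formula mass = 61.06 g/mol
n = 122 / 61.06 = 2.00 ≈ 2
Molecular formula = (C2H5O2)×2 = C4H10O4

C4H10O4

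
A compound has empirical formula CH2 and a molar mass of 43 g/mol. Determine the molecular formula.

C3H6

Empirical-formula mass = 14.03 g/mol
n = 43 / 14.03 = 3.07 ≈ 3
Molecular formula = (CH2)3 = C3H6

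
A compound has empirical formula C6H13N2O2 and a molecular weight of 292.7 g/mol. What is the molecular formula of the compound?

Empirical-formula mass = 145.18 g/mol
n = 292.7 / 145.18 = 2.02 ≈ 2
Molecular formula = (C6H13N2O2)2 = C12H26N4O4

C12H26N4O4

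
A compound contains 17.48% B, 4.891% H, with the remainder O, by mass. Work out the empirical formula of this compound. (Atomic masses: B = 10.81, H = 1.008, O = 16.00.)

Assume 100 g: 17.48 g B, 4.891 g H, 77.629 g O.
Moles — B: 17.48 / 10.81 = 1.617 mol; H: 4.891 / 1.008 = 4.852 mol; O: 77.629 / 16.00 = 4.852 mol
Ratios (÷ 1.617): B 1.000, H 3.001, O 3.000
Ratio ≈ 1:3:3, so the empirical formula is BH3O3

BH3O3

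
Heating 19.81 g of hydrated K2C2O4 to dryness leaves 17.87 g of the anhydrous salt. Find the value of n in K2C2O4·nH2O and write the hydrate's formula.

K2C2O4·H2O

Mass of water lost = 19.81 − 17.87 = 1.94 g → 1.94 / 18.02 = 0.1077 mol H2O
Molar mass of K2C2O4 = 166.22 g/mol → mol K2C2O4 = 17.87 / 166.22 = 0.1075
n = 0.1077 / 0.1075 = 1.00 ≈ 1 → K2C2O4·H2O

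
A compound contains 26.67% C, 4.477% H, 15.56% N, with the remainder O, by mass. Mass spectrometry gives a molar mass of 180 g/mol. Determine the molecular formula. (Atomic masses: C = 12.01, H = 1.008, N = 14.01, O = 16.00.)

C4H8N2O6

Assume 100 g: 26.67 g C, 4.477 g H, 15.56 g N, 53.293 g O.
Moles — C: 26.67 / 12.01 = 2.221 mol; H: 4.477 / 1.008 = 4.441 mol; N: 15.56 / 14.01 = 1.111 mol; O: 53.293 / 16.00 = 3.331 mol
Divide by the smallest (1.111 mol N): C 1.999, H 3.999, N 1.000, O 2.999
Ratio ≈ 2:4:1:3, so the empirical formula is C2H4NO3
Empirical-formula mass = 90.06 g/mol
n = 180 / 90.06 = 2.00 ≈ 2
Molecular formula = (C2H4NO3)×2 = C4H8N2O6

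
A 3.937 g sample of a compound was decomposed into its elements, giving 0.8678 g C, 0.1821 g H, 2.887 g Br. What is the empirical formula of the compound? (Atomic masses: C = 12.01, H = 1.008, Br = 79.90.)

n(C) = 0.8678/12.01 = 0.07226, n(H) = 0.1821/1.008 = 0.1807, n(Br) = 2.887/79.90 = 0.03613
Ratios (÷ 0.03613): C 2.000, H 5.000, Br 1.000
→ C2H5Br

C2H5Br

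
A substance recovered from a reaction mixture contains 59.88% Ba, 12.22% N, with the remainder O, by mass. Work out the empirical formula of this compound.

BaN2O4

Assume 100 g: 59.88 g Ba, 12.22 g N, 27.9 g O.
Ba: 59.88 g ÷ 137.33 g/mol = 0.436 mol
N: 12.22 g ÷ 14.01 g/mol = 0.8722 mol
O: 27.9 g ÷ 16.00 g/mol = 1.744 mol
Ratios (÷ 0.436): Ba 1.000, N 2.000, O 3.999
≈ 1:2:4 → BaN2O4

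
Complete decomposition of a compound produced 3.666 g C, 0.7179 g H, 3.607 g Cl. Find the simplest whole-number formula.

C: 3.666 g ÷ 12.01 g/mol = 0.3052 mol
H: 0.7179 g ÷ 1.008 g/mol = 0.7122 mol
Cl: 3.607 g ÷ 35.45 g/mol = 0.1017 mol
Ratios (÷ 0.1017): C 3.000, H 7.000, Cl 1.000
→ C3H7Cl

C3H7Cl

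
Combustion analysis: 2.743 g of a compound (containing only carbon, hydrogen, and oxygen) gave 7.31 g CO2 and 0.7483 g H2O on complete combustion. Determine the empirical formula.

mol C = 7.31 / 44.01 = 0.1661; mass C = 0.1661 × 12.01 = 1.995 g
mol H = 2 × (0.7483 / 18.02) = 0.08305; mass H = 0.08305 × 1.008 = 0.08372 g
mass O = 2.743 − (2.079) = 0.6644 g → mol O = 0.04153
Ratios (÷ 0.04153): C 4.000, H 2.000, O 1.000
Ratio ≈ 4:2:1, so the empirical formula is C4H2O

C4H2O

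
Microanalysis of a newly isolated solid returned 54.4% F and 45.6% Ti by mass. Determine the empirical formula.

Assume 100 g: 54.4 g F, 45.6 g Ti.
n(F) = 54.4/19.00 = 2.863, n(Ti) = 45.6/47.87 = 0.9526
Smallest is Ti at 0.9526 mol; normalising gives F 3.006, Ti 1.000
→ F3Ti

F3Ti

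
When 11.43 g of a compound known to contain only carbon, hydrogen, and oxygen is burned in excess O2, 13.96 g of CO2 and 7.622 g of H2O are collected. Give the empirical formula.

C3H8O4

mol C = 13.96 / 44.01 = 0.3172; mass C = 0.3172 × 12.01 = 3.810 g
mol H = 2 × (7.622 / 18.02) = 0.8459; mass H = 0.8459 × 1.008 = 0.8527 g
mass O = 11.43 − (4.662) = 6.768 g → mol O = 0.4230
Divide by the smallest (0.3172 mol C): C 1.000, H 2.667, O 1.333
×3: C 3.00, H 8.00, O 4.00 → C3H8O4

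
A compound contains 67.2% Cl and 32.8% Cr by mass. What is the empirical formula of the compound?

Cl3Cr

Assume 100 g: 67.2 g Cl, 32.8 g Cr.
Moles — Cl: 67.2 / 35.45 = 1.896 mol; Cr: 32.8 / 52.00 = 0.6308 mol
Smallest is Cr at 0.6308 mol; normalising gives Cl 3.005, Cr 1.000
→ Cl3Cr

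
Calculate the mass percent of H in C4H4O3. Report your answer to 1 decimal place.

4.0%

Molar mass = 4(12.01) + 4(1.008) + 3(16.00) = 100.072 g/mol
Mass of H per mole = 4 × 1.008 = 4.032 g
% H = 4.032 / 100.072 × 100 = 4.0%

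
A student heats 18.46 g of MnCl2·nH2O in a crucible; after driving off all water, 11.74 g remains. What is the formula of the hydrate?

MnCl2·4H2O

Mass of water lost = 18.46 − 11.74 = 6.72 g → 6.72 / 18.02 = 0.3729 mol H2O
Molar mass of MnCl2 = 125.84 g/mol → mol MnCl2 = 11.74 / 125.84 = 0.09329
n = 0.3729 / 0.09329 = 4.00 ≈ 4 → MnCl2·4H2O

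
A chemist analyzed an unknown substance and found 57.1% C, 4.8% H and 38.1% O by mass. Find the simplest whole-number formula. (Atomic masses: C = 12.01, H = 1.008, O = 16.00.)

C2H2O

Assume 100 g: 57.1 g C, 4.8 g H, 38.1 g O.
n(C) = 57.1/12.01 = 4.754, n(H) = 4.8/1.008 = 4.762, n(O) = 38.1/16.00 = 2.381
Divide by the smallest (2.381 mol O): C 1.997, H 2.000, O 1.000
≈ 2:2:1 → C2H2O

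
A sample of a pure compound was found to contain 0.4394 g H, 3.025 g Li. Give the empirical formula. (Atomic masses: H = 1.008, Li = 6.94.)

HLi

H: 0.4394 g ÷ 1.008 g/mol = 0.4359 mol
Li: 3.025 g ÷ 6.94 g/mol = 0.4359 mol
Ratios (÷ 0.4359): H 1.000, Li 1.000
≈ 1:1 → HLi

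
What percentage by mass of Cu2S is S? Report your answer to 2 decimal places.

Molar mass = 2(63.55) + 1(32.07) = 159.170 g/mol
Mass of S per mole = 1 × 32.07 = 32.070 g
% S = 32.070 / 159.170 × 100 = 20.15%

20.15%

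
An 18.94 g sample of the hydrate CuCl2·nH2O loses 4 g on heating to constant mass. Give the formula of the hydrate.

CuCl2·2H2O

Mass of anhydrous CuCl2 = 18.94 − 4 = 14.94 g
mol H2O = 4 / 18.02 = 0.222
Molar mass of CuCl2 = 134.45 g/mol → mol CuCl2 = 14.94 / 134.45 = 0.1111
n = 0.222 / 0.1111 = 2.00 ≈ 2 → CuCl2·2H2O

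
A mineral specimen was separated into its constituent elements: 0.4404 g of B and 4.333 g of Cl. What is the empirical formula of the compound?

B: 0.4404 g ÷ 10.81 g/mol = 0.04074 mol
Cl: 4.333 g ÷ 35.45 g/mol = 0.1222 mol
Smallest is B at 0.04074 mol; normalising gives B 1.000, Cl 3.000
Ratio ≈ 1:3, so the empirical formula is BCl3

BCl3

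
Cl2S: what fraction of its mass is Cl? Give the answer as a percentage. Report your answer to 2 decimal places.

Molar mass = 2(35.45) + 1(32.07) = 102.970 g/mol
Mass of Cl per mole = 2 × 35.45 = 70.900 g
% Cl = 70.900 / 102.970 × 100 = 68.86%

68.86%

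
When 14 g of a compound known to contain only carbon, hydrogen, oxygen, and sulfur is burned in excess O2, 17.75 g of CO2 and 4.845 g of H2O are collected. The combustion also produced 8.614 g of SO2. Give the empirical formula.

C3H4O2S

mol C = 17.75 / 44.01 = 0.4033; mass C = 0.4033 × 12.01 = 4.844 g
mol H = 2 × (4.845 / 18.02) = 0.5377; mass H = 0.5377 × 1.008 = 0.5420 g
mol S = 8.614 / 64.07 = 0.1344; mass S = 4.312 g
mass O = 14 − (9.698) = 4.302 g → mol O = 0.2689
Ratios (÷ 0.1344): C 3.000, H 4.000, O 2.000, S 1.000
≈ 3:4:2:1 → C3H4O2S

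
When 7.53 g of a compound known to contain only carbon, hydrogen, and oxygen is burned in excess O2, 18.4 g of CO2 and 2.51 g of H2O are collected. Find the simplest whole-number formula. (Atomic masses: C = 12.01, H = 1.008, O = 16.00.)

mol C = 18.4 / 44.01 = 0.4181; mass C = 0.4181 × 12.01 = 5.021 g
mol H = 2 × (2.51 / 18.02) = 0.2786; mass H = 0.2786 × 1.008 = 0.2808 g
mass O = 7.53 − (5.302) = 2.228 g → mol O = 0.1392
Smallest is O at 0.1392 mol; normalising gives C 3.002, H 2.001, O 1.000
≈ 3:2:1 → C3H2O

C3H2O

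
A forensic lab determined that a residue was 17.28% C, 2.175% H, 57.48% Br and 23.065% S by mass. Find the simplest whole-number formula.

C2H3BrS

Assume 100 g: 17.28 g C, 2.175 g H, 57.48 g Br, 23.065 g S.
Moles — C: 17.28 / 12.01 = 1.439 mol; H: 2.175 / 1.008 = 2.158 mol; Br: 57.48 / 79.90 = 0.7194 mol; S: 23.065 / 32.07 = 0.7192 mol
Ratios (÷ 0.7192): C 2.001, H 3.000, Br 1.000, S 1.000
Ratio ≈ 2:3:1:1, so the empirical formula is C2H3BrS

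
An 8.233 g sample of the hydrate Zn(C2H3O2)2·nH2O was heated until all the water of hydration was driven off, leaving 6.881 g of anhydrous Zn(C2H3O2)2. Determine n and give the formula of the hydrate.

Zn(C2H3O2)2·2H2O

Mass of water lost = 8.233 − 6.881 = 1.352 g → 1.352 / 18.02 = 0.07503 mol H2O
Molar mass of Zn(C2H3O2)2 = 183.47 g/mol → mol Zn(C2H3O2)2 = 6.881 / 183.47 = 0.03751
n = 0.07503 / 0.03751 = 2.00 ≈ 2 → Zn(C2H3O2)2·2H2O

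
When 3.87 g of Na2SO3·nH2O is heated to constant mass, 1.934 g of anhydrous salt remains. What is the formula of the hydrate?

Mass of water lost = 3.87 − 1.934 = 1.936 g → 1.936 / 18.02 = 0.1074 mol H2O
Molar mass of Na2SO3 = 126.05 g/mol → mol Na2SO3 = 1.934 / 126.05 = 0.01534
n = 0.1074 / 0.01534 = 7.00 ≈ 7 → Na2SO3·7H2O

Na2SO3·7H2O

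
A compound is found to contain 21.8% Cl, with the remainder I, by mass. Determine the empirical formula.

ClI

Assume 100 g: 21.8 g Cl, 78.2 g I.
n(Cl) = 21.8/35.45 = 0.615, n(I) = 78.2/126.90 = 0.6162
Divide by the smallest (0.615 mol Cl): Cl 1.000, I 1.002
Ratio ≈ 1:1, so the empirical formula is ClI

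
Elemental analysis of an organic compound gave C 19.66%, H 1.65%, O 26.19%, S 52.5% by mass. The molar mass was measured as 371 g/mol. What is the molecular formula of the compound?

C6H6O6S6

Assume 100 g: 19.66 g C, 1.65 g H, 26.19 g O, 52.5 g S.
n(C) = 19.66/12.01 = 1.637, n(H) = 1.65/1.008 = 1.637, n(O) = 26.19/16.00 = 1.637, n(S) = 52.5/32.07 = 1.637
Smallest is O at 1.637 mol; normalising gives C 1.000, H 1.000, O 1.000, S 1.000
≈ 1:1:1:1 → CHOS
Empirical-formula mass = 61.09 g/mol
n = 371 / 61.09 = 6.07 ≈ 6
Molecular formula = (CHOS)×6 = C6H6O6S6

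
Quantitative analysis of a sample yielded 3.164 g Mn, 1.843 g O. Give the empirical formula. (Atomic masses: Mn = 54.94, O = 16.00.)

MnO2

Mn: 3.164 g ÷ 54.94 g/mol = 0.05759 mol
O: 1.843 g ÷ 16.00 g/mol = 0.1152 mol
Ratios (÷ 0.05759): Mn 1.000, O 2.000
→ MnO2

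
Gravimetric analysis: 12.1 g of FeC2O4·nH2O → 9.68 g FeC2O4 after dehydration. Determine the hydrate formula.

FeC2O4·2H2O

Mass of water lost = 12.1 − 9.68 = 2.42 g → 2.42 / 18.02 = 0.1343 mol H2O
Molar mass of FeC2O4 = 143.87 g/mol → mol FeC2O4 = 9.68 / 143.87 = 0.06728
n = 0.1343 / 0.06728 = 2.00 ≈ 2 → FeC2O4·2H2O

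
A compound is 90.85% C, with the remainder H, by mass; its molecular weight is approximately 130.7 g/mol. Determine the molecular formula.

Assume 100 g: 90.85 g C, 9.15 g H.
C: 90.85 g ÷ 12.01 g/mol = 7.565 mol
H: 9.15 g ÷ 1.008 g/mol = 9.077 mol
Smallest is C at 7.565 mol; normalising gives C 1.000, H 1.200
Scaling by 5: C 5.00, H 6.00 → C5H6
Empirical-formula mass = 66.10 g/mol
n = 130.7 / 66.10 = 1.98 ≈ 2
Molecular formula = (C5H6)×2 = C10H12

C10H12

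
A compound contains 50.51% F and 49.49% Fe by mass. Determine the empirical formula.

F3Fe

Assume 100 g: 50.51 g F, 49.49 g Fe.
Moles — F: 50.51 / 19.00 = 2.658 mol; Fe: 49.49 / 55.85 = 0.8861 mol
Divide by the smallest (0.8861 mol Fe): F 3.000, Fe 1.000
→ F3Fe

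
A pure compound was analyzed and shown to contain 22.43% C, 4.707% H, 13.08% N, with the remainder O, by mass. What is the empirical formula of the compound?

C2H5NO4

Assume 100 g: 22.43 g C, 4.707 g H, 13.08 g N, 59.783 g O.
n(C) = 22.43/12.01 = 1.868, n(H) = 4.707/1.008 = 4.67, n(N) = 13.08/14.01 = 0.9336, n(O) = 59.783/16.00 = 3.736
Divide by the smallest (0.9336 mol N): C 2.000, H 5.002, N 1.000, O 4.002
→ C2H5NO4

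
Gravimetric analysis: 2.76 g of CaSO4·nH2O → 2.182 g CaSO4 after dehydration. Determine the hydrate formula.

CaSO4·2H2O

Mass of water lost = 2.76 − 2.182 = 0.578 g → 0.578 / 18.02 = 0.03208 mol H2O
Molar mass of CaSO4 = 136.15 g/mol → mol CaSO4 = 2.182 / 136.15 = 0.01603
n = 0.03208 / 0.01603 = 2.00 ≈ 2 → CaSO4·2H2O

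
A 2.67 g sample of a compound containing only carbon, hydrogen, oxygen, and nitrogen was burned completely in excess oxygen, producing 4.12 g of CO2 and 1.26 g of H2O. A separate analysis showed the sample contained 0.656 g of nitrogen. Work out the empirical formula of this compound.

mol C = 4.12 / 44.01 = 0.09362; mass C = 0.09362 × 12.01 = 1.124 g
mol H = 2 × (1.26 / 18.02) = 0.1398; mass H = 0.1398 × 1.008 = 0.1410 g
mol N = 0.656 / 14.01 = 0.04682
mass O = 2.67 − (1.921) = 0.7487 g → mol O = 0.04679
Ratios (÷ 0.04679): C 2.001, H 2.988, N 1.001, O 1.000
→ C2H3NO

C2H3NO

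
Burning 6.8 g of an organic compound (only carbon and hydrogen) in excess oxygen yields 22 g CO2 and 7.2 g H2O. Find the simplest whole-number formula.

C5H8

mol C = 22 / 44.01 = 0.4999; mass C = 0.4999 × 12.01 = 6.004 g
mol H = 2 × (7.2 / 18.02) = 0.7991; mass H = 0.7991 × 1.008 = 0.8055 g
Divide by the smallest (0.4999 mol C): C 1.000, H 1.599
×5: C 5.00, H 7.99 → C5H8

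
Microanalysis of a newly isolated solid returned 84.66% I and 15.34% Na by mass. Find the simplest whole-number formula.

Assume 100 g: 84.66 g I, 15.34 g Na.
I: 84.66 g ÷ 126.90 g/mol = 0.6671 mol
Na: 15.34 g ÷ 22.99 g/mol = 0.6672 mol
Smallest is I at 0.6671 mol; normalising gives I 1.000, Na 1.000
≈ 1:1 → INa

INa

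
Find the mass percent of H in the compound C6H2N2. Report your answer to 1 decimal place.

Molar mass = 6(12.01) + 2(1.008) + 2(14.01) = 102.096 g/mol
Mass of H per mole = 2 × 1.008 = 2.016 g
% H = 2.016 / 102.096 × 100 = 2.0%

2.0%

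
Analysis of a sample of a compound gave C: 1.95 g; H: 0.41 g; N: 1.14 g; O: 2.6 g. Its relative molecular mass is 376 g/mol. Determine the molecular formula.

n(C) = 1.95/12.01 = 0.1624, n(H) = 0.41/1.008 = 0.4067, n(N) = 1.14/14.01 = 0.08137, n(O) = 2.6/16.00 = 0.1625
Smallest is N at 0.08137 mol; normalising gives C 1.995, H 4.999, N 1.000, O 1.997
→ C2H5NO2
Empirical-formula mass = 75.07 g/mol
n = 376 / 75.07 = 5.01 ≈ 5
Molecular formula = (C2H5NO2)×5 = C10H25N5O10

C10H25N5O10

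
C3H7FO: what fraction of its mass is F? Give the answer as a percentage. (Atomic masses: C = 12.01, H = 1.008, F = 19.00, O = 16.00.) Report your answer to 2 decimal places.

24.33%

Molar mass = 3(12.01) + 7(1.008) + 1(19.00) + 1(16.00) = 78.086 g/mol
Mass of F per mole = 1 × 19.00 = 19.000 g
% F = 19.000 / 78.086 × 100 = 24.33%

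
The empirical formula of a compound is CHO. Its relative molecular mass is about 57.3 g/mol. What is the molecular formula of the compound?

Empirical-formula mass = 29.02 g/mol
n = 57.3 / 29.02 = 1.97 ≈ 2
Molecular formula = (CHO)2 = C2H2O2

C2H2O2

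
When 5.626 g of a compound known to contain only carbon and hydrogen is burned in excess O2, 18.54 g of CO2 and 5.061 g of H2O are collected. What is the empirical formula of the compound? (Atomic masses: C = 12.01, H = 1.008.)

mol C = 18.54 / 44.01 = 0.4213; mass C = 0.4213 × 12.01 = 5.059 g
mol H = 2 × (5.061 / 18.02) = 0.5617; mass H = 0.5617 × 1.008 = 0.5662 g
Divide by the smallest (0.4213 mol C): C 1.000, H 1.333
Multiply by 3: C 3.00, H 4.00 → C3H4

C3H4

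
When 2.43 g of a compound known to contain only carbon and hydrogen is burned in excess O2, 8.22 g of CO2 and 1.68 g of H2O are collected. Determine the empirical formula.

mol C = 8.22 / 44.01 = 0.1868; mass C = 0.1868 × 12.01 = 2.243 g
mol H = 2 × (1.68 / 18.02) = 0.1865; mass H = 0.1865 × 1.008 = 0.1880 g
Ratios (÷ 0.1865): C 1.002, H 1.000
Ratio ≈ 1:1, so the empirical formula is CH

CH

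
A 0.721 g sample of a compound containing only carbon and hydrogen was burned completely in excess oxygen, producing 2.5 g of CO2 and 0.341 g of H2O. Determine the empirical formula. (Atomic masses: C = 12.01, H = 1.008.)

C3H2

mol C = 2.5 / 44.01 = 0.05681; mass C = 0.05681 × 12.01 = 0.6822 g
mol H = 2 × (0.341 / 18.02) = 0.03785; mass H = 0.03785 × 1.008 = 0.03815 g
Divide by the smallest (0.03785 mol H): C 1.501, H 1.000
Multiply by 2: C 3.00, H 2.00 → C3H2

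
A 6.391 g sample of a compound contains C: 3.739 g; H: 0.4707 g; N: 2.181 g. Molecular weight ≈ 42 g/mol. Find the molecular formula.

C: 3.739 g ÷ 12.01 g/mol = 0.3113 mol
H: 0.4707 g ÷ 1.008 g/mol = 0.467 mol
N: 2.181 g ÷ 14.01 g/mol = 0.1557 mol
Ratios (÷ 0.1557): C 2.000, H 3.000, N 1.000
Ratio ≈ 2:3:1, so the empirical formula is C2H3N
Empirical-formula mass = 41.05 g/mol
n = 42 / 41.05 = 1.02 ≈ 1
Molecular formula = empirical formula = C2H3N

C2H3N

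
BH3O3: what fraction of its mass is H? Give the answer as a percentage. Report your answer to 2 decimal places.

Molar mass = 1(10.81) + 3(1.008) + 3(16.00) = 61.834 g/mol
Mass of H per mole = 3 × 1.008 = 3.024 g
% H = 3.024 / 61.834 × 100 = 4.89%

4.89%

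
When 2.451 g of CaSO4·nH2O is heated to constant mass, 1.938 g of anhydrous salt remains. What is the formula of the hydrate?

Mass of water lost = 2.451 − 1.938 = 0.513 g → 0.513 / 18.02 = 0.02847 mol H2O
Molar mass of CaSO4 = 136.15 g/mol → mol CaSO4 = 1.938 / 136.15 = 0.01423
n = 0.02847 / 0.01423 = 2.00 ≈ 2 → CaSO4·2H2O

CaSO4·2H2O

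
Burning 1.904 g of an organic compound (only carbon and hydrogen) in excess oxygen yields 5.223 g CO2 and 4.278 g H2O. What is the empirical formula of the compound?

mol C = 5.223 / 44.01 = 0.1187; mass C = 0.1187 × 12.01 = 1.425 g
mol H = 2 × (4.278 / 18.02) = 0.4748; mass H = 0.4748 × 1.008 = 0.4786 g
Divide by the smallest (0.1187 mol C): C 1.000, H 4.001
Ratio ≈ 1:4, so the empirical formula is CH4

CH4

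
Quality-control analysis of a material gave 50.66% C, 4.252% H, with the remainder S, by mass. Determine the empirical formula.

Assume 100 g: 50.66 g C, 4.252 g H, 45.088 g S.
n(C) = 50.66/12.01 = 4.218, n(H) = 4.252/1.008 = 4.218, n(S) = 45.088/32.07 = 1.406
Divide by the smallest (1.406 mol S): C 3.000, H 3.000, S 1.000
≈ 3:3:1 → C3H3S

C3H3S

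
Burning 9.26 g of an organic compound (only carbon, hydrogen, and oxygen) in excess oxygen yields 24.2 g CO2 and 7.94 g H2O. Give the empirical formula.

mol C = 24.2 / 44.01 = 0.5499; mass C = 0.5499 × 12.01 = 6.604 g
mol H = 2 × (7.94 / 18.02) = 0.8812; mass H = 0.8812 × 1.008 = 0.8883 g
mass O = 9.26 − (7.492) = 1.768 g → mol O = 0.1105
Divide by the smallest (0.1105 mol O): C 4.977, H 7.976, O 1.000
≈ 5:8:1 → C5H8O

C5H8O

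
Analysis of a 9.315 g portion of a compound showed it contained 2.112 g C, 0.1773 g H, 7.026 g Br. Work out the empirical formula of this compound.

n(C) = 2.112/12.01 = 0.1759, n(H) = 0.1773/1.008 = 0.1759, n(Br) = 7.026/79.90 = 0.08793
Divide by the smallest (0.08793 mol Br): C 2.000, H 2.000, Br 1.000
Ratio ≈ 2:2:1, so the empirical formula is C2H2Br

C2H2Br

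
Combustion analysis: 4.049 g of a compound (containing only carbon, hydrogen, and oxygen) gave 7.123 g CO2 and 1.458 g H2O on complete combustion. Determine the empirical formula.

mol C = 7.123 / 44.01 = 0.1618; mass C = 0.1618 × 12.01 = 1.944 g
mol H = 2 × (1.458 / 18.02) = 0.1618; mass H = 0.1618 × 1.008 = 0.1631 g
mass O = 4.049 − (2.107) = 1.942 g → mol O = 0.1214
Smallest is O at 0.1214 mol; normalising gives C 1.333, H 1.333, O 1.000
×3: C 4.00, H 4.00, O 3.00 → C4H4O3

C4H4O3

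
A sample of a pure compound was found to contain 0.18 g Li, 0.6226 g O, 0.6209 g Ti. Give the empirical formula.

Li2O3Ti

Li: 0.18 g ÷ 6.94 g/mol = 0.02594 mol
O: 0.6226 g ÷ 16.00 g/mol = 0.03891 mol
Ti: 0.6209 g ÷ 47.87 g/mol = 0.01297 mol
Ratios (÷ 0.01297): Li 2.000, O 3.000, Ti 1.000
→ Li2O3Ti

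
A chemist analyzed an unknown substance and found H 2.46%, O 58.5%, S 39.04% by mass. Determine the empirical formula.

Assume 100 g: 2.46 g H, 58.5 g O, 39.04 g S.
H: 2.46 g ÷ 1.008 g/mol = 2.44 mol
O: 58.5 g ÷ 16.00 g/mol = 3.656 mol
S: 39.04 g ÷ 32.07 g/mol = 1.217 mol
Ratios (÷ 1.217): H 2.005, O 3.003, S 1.000
≈ 2:3:1 → H2O3S

H2O3S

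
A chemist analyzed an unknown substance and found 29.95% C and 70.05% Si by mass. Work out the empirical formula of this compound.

Assume 100 g: 29.95 g C, 70.05 g Si.
Moles — C: 29.95 / 12.01 = 2.494 mol; Si: 70.05 / 28.09 = 2.494 mol
Divide by the smallest (2.494 mol C): C 1.000, Si 1.000
≈ 1:1 → CSi

CSi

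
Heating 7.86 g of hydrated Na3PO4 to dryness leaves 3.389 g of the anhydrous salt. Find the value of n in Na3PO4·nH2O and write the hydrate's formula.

Na3PO4·12H2O

Mass of water lost = 7.86 − 3.389 = 4.471 g → 4.471 / 18.02 = 0.2481 mol H2O
Molar mass of Na3PO4 = 163.94 g/mol → mol Na3PO4 = 3.389 / 163.94 = 0.02067
n = 0.2481 / 0.02067 = 12.00 ≈ 12 → Na3PO4·12H2O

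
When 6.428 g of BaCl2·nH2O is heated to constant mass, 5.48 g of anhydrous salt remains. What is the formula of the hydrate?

Mass of water lost = 6.428 − 5.48 = 0.948 g → 0.948 / 18.02 = 0.05261 mol H2O
Molar mass of BaCl2 = 208.23 g/mol → mol BaCl2 = 5.48 / 208.23 = 0.02632
n = 0.05261 / 0.02632 = 2.00 ≈ 2 → BaCl2·2H2O

BaCl2·2H2O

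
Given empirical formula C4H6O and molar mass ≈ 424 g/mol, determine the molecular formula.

Empirical-formula mass = 70.09 g/mol
n = 424 / 70.09 = 6.05 ≈ 6
Molecular formula = (C4H6O)6 = C24H36O6

C24H36O6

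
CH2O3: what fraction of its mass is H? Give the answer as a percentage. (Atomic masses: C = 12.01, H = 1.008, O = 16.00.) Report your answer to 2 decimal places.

3.25%

Molar mass = 1(12.01) + 2(1.008) + 3(16.00) = 62.026 g/mol
Mass of H per mole = 2 × 1.008 = 2.016 g
% H = 2.016 / 62.026 × 100 = 3.25%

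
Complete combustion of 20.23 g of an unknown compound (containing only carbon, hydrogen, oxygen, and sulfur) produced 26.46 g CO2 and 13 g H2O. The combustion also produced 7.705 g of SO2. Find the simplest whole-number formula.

mol C = 26.46 / 44.01 = 0.6012; mass C = 0.6012 × 12.01 = 7.221 g
mol H = 2 × (13 / 18.02) = 1.443; mass H = 1.443 × 1.008 = 1.454 g
mol S = 7.705 / 64.07 = 0.1203; mass S = 3.857 g
mass O = 20.23 − (12.53) = 7.698 g → mol O = 0.4811
Ratios (÷ 0.1203): C 4.999, H 11.998, O 4.001, S 1.000
≈ 5:12:4:1 → C5H12O4S

C5H12O4S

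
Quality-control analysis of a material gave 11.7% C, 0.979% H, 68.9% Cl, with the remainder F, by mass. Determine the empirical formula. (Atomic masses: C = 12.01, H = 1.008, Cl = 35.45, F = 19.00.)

Assume 100 g: 11.7 g C, 0.979 g H, 68.9 g Cl, 18.42 g F.
C: 11.7 g ÷ 12.01 g/mol = 0.9742 mol
H: 0.979 g ÷ 1.008 g/mol = 0.9712 mol
Cl: 68.9 g ÷ 35.45 g/mol = 1.944 mol
F: 18.42 g ÷ 19.00 g/mol = 0.9695 mol
Ratios (÷ 0.9695): C 1.005, H 1.002, Cl 2.005, F 1.000
→ CHCl2F

CHCl2F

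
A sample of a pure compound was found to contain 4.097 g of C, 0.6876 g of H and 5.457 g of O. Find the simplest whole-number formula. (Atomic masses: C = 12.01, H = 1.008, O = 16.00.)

C: 4.097 g ÷ 12.01 g/mol = 0.3411 mol
H: 0.6876 g ÷ 1.008 g/mol = 0.6821 mol
O: 5.457 g ÷ 16.00 g/mol = 0.3411 mol
Smallest is O at 0.3411 mol; normalising gives C 1.000, H 2.000, O 1.000
→ CH2O

CH2O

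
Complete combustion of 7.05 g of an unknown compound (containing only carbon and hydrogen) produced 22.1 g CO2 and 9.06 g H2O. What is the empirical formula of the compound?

mol C = 22.1 / 44.01 = 0.5022; mass C = 0.5022 × 12.01 = 6.031 g
mol H = 2 × (9.06 / 18.02) = 1.006; mass H = 1.006 × 1.008 = 1.014 g
Smallest is C at 0.5022 mol; normalising gives C 1.000, H 2.002
Ratio ≈ 1:2, so the empirical formula is CH2

CH2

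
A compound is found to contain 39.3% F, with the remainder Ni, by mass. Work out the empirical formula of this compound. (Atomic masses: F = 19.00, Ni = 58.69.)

Assume 100 g: 39.3 g F, 60.7 g Ni.
n(F) = 39.3/19.00 = 2.068, n(Ni) = 60.7/58.69 = 1.034
Smallest is Ni at 1.034 mol; normalising gives F 2.000, Ni 1.000
≈ 2:1 → F2Ni

F2Ni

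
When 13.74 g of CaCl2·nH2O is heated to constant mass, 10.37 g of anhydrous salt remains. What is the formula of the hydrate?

Mass of water lost = 13.74 − 10.37 = 3.37 g → 3.37 / 18.02 = 0.187 mol H2O
Molar mass of CaCl2 = 110.98 g/mol → mol CaCl2 = 10.37 / 110.98 = 0.09344
n = 0.187 / 0.09344 = 2.00 ≈ 2 → CaCl2·2H2O

CaCl2·2H2O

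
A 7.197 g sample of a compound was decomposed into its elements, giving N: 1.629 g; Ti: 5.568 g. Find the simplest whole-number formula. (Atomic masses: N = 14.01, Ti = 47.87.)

n(N) = 1.629/14.01 = 0.1163, n(Ti) = 5.568/47.87 = 0.1163
Ratios (÷ 0.1163): N 1.000, Ti 1.000
Ratio ≈ 1:1, so the empirical formula is NTi

NTi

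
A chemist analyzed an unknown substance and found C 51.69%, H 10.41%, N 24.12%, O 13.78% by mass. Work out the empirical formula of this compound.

C5H12N2O

Assume 100 g: 51.69 g C, 10.41 g H, 24.12 g N, 13.78 g O.
Moles — C: 51.69 / 12.01 = 4.304 mol; H: 10.41 / 1.008 = 10.33 mol; N: 24.12 / 14.01 = 1.722 mol; O: 13.78 / 16.00 = 0.8612 mol
Divide by the smallest (0.8612 mol O): C 4.997, H 11.991, N 1.999, O 1.000
→ C5H12N2O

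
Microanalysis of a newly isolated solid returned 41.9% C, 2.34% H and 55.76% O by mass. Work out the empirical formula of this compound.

Assume 100 g: 41.9 g C, 2.34 g H, 55.76 g O.
n(C) = 41.9/12.01 = 3.489, n(H) = 2.34/1.008 = 2.321, n(O) = 55.76/16.00 = 3.485
Ratios (÷ 2.321): C 1.503, H 1.000, O 1.501
Scaling by 2: C 3.01, H 2.00, O 3.00 → C3H2O3

C3H2O3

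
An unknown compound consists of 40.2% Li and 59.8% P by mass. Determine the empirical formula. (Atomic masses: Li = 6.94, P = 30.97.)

Assume 100 g: 40.2 g Li, 59.8 g P.
Li: 40.2 g ÷ 6.94 g/mol = 5.793 mol
P: 59.8 g ÷ 30.97 g/mol = 1.931 mol
Divide by the smallest (1.931 mol P): Li 3.000, P 1.000
Ratio ≈ 3:1, so the empirical formula is Li3P

Li3P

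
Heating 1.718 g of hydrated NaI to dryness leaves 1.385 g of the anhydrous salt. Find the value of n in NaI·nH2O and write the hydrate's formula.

NaI·2H2O

Mass of water lost = 1.718 − 1.385 = 0.333 g → 0.333 / 18.02 = 0.01848 mol H2O
Molar mass of NaI = 149.89 g/mol → mol NaI = 1.385 / 149.89 = 0.00924
n = 0.01848 / 0.00924 = 2.00 ≈ 2 → NaI·2H2O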